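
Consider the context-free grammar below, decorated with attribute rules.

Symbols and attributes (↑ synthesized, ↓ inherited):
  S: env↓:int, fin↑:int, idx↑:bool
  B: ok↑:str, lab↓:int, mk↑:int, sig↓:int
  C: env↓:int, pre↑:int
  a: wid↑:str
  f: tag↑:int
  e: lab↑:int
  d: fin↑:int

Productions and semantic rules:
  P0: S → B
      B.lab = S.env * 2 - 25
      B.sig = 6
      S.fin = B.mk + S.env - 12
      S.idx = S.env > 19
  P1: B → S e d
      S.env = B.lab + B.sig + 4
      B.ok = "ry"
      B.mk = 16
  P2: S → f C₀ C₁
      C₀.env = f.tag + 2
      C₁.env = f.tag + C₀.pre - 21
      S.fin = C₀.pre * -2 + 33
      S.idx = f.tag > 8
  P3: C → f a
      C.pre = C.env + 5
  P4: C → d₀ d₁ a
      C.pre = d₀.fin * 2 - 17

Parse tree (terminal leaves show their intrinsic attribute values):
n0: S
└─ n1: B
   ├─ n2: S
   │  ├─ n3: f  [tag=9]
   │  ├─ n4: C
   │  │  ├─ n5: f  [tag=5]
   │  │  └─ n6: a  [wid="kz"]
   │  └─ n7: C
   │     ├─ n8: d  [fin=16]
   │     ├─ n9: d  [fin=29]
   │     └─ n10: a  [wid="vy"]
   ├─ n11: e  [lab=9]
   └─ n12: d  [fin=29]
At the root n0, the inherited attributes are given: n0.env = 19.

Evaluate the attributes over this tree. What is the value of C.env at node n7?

1. n0.env = 19  [given at root]
2. n1.lab = 13  [S.env * 2 - 25]
3. n1.sig = 6  [6]
4. n2.env = 23  [B.lab + B.sig + 4]
5. n3.tag = 9  [terminal]
6. n4.env = 11  [f.tag + 2]
7. n5.tag = 5  [terminal]
8. n6.wid = "kz"  [terminal]
9. n4.pre = 16  [C.env + 5]
10. n7.env = 4  [f.tag + C₀.pre - 21]
11. n8.fin = 16  [terminal]
12. n9.fin = 29  [terminal]
13. n10.wid = "vy"  [terminal]
14. n7.pre = 15  [d₀.fin * 2 - 17]
15. n2.fin = 1  [C₀.pre * -2 + 33]
16. n2.idx = true  [f.tag > 8]
17. n11.lab = 9  [terminal]
18. n12.fin = 29  [terminal]
19. n1.ok = "ry"  ["ry"]
20. n1.mk = 16  [16]
21. n0.fin = 23  [B.mk + S.env - 12]
22. n0.idx = false  [S.env > 19]

4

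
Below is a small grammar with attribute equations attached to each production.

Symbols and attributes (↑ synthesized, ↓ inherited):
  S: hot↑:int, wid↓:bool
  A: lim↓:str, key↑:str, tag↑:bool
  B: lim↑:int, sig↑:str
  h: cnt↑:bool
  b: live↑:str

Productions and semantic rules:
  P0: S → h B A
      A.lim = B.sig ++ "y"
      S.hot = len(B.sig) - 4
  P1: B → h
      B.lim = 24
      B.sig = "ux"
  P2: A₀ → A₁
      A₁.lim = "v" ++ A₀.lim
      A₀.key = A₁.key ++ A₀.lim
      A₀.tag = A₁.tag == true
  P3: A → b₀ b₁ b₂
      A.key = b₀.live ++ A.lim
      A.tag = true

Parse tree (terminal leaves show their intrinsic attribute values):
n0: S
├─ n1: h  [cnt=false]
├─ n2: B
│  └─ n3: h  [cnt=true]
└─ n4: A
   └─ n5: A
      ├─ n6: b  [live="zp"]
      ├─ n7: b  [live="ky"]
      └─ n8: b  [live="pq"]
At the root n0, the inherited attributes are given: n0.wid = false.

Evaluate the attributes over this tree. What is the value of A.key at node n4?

1. n0.wid = false  [given at root]
2. n1.cnt = false  [terminal]
3. n3.cnt = true  [terminal]
4. n2.lim = 24  [24]
5. n2.sig = "ux"  ["ux"]
6. n4.lim = "uxy"  [B.sig ++ "y"]
7. n5.lim = "vuxy"  ["v" ++ A₀.lim]
8. n6.live = "zp"  [terminal]
9. n7.live = "ky"  [terminal]
10. n8.live = "pq"  [terminal]
11. n5.key = "zpvuxy"  [b₀.live ++ A.lim]
12. n5.tag = true  [true]
13. n4.key = "zpvuxyuxy"  [A₁.key ++ A₀.lim]
14. n4.tag = true  [A₁.tag == true]
15. n0.hot = -2  [len(B.sig) - 4]

"zpvuxyuxy"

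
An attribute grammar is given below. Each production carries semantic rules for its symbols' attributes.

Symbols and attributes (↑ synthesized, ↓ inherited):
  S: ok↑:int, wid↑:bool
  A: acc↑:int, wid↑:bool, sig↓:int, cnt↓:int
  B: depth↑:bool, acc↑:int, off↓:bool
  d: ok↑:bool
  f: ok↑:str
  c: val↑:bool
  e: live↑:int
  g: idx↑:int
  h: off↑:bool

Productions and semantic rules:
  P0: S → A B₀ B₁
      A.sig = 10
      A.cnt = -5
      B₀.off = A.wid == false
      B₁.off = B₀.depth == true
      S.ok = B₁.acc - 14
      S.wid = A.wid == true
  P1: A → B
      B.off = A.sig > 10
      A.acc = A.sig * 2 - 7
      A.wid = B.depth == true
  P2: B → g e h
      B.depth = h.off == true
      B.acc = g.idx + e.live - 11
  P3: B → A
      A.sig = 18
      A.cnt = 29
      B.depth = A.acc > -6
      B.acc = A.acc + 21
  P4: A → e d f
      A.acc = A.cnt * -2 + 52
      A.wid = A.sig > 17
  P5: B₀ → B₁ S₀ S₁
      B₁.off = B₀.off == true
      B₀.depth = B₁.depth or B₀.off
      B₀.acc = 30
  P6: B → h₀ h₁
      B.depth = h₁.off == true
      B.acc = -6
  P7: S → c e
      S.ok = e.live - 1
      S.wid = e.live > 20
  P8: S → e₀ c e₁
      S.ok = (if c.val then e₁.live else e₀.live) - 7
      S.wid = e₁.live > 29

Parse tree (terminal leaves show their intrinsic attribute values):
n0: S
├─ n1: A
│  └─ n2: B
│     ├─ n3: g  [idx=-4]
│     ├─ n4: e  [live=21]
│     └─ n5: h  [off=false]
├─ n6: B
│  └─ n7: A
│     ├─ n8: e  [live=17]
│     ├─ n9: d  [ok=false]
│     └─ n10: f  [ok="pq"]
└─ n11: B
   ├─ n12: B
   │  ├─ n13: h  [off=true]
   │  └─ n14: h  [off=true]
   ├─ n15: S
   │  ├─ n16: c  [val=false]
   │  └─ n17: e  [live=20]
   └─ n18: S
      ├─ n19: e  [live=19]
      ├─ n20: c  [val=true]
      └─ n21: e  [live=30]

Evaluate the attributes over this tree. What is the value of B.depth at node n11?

true

1. n1.sig = 10  [10]
2. n1.cnt = -5  [-5]
3. n2.off = false  [A.sig > 10]
4. n3.idx = -4  [terminal]
5. n4.live = 21  [terminal]
6. n5.off = false  [terminal]
7. n2.depth = false  [h.off == true]
8. n2.acc = 6  [g.idx + e.live - 11]
9. n1.acc = 13  [A.sig * 2 - 7]
10. n1.wid = false  [B.depth == true]
11. n6.off = true  [A.wid == false]
12. n7.sig = 18  [18]
13. n7.cnt = 29  [29]
14. n8.live = 17  [terminal]
15. n9.ok = false  [terminal]
16. n10.ok = "pq"  [terminal]
17. n7.acc = -6  [A.cnt * -2 + 52]
18. n7.wid = true  [A.sig > 17]
19. n6.depth = false  [A.acc > -6]
20. n6.acc = 15  [A.acc + 21]
21. n11.off = false  [B₀.depth == true]
22. n12.off = false  [B₀.off == true]
23. n13.off = true  [terminal]
24. n14.off = true  [terminal]
25. n12.depth = true  [h₁.off == true]
26. n12.acc = -6  [-6]
27. n16.val = false  [terminal]
28. n17.live = 20  [terminal]
29. n15.ok = 19  [e.live - 1]
30. n15.wid = false  [e.live > 20]
31. n19.live = 19  [terminal]
32. n20.val = true  [terminal]
33. n21.live = 30  [terminal]
34. n18.ok = 23  [(if c.val then e₁.live else e₀.live) - 7]
35. n18.wid = true  [e₁.live > 29]
36. n11.depth = true  [B₁.depth or B₀.off]
37. n11.acc = 30  [30]
38. n0.ok = 16  [B₁.acc - 14]
39. n0.wid = false  [A.wid == true]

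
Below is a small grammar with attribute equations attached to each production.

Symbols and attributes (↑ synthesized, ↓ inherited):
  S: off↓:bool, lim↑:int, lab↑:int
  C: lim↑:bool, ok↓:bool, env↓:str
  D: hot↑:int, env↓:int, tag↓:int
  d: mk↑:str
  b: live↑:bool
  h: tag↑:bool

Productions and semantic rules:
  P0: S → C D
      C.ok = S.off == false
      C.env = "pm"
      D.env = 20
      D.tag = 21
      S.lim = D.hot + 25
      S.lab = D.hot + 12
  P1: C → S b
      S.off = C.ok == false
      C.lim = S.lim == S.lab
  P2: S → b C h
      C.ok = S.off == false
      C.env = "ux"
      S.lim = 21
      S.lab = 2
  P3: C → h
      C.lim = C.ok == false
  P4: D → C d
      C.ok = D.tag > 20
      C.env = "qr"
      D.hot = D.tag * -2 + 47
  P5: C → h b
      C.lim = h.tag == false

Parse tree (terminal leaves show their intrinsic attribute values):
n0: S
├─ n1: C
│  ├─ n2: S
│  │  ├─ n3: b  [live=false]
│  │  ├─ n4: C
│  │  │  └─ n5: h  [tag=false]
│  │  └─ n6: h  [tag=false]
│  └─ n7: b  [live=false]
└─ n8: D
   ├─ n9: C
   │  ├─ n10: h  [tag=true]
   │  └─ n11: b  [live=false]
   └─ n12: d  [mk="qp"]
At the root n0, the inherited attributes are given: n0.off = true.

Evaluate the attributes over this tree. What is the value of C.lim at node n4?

true

1. n0.off = true  [given at root]
2. n1.ok = false  [S.off == false]
3. n1.env = "pm"  ["pm"]
4. n2.off = true  [C.ok == false]
5. n3.live = false  [terminal]
6. n4.ok = false  [S.off == false]
7. n4.env = "ux"  ["ux"]
8. n5.tag = false  [terminal]
9. n4.lim = true  [C.ok == false]
10. n6.tag = false  [terminal]
11. n2.lim = 21  [21]
12. n2.lab = 2  [2]
13. n7.live = false  [terminal]
14. n1.lim = false  [S.lim == S.lab]
15. n8.env = 20  [20]
16. n8.tag = 21  [21]
17. n9.ok = true  [D.tag > 20]
18. n9.env = "qr"  ["qr"]
19. n10.tag = true  [terminal]
20. n11.live = false  [terminal]
21. n9.lim = false  [h.tag == false]
22. n12.mk = "qp"  [terminal]
23. n8.hot = 5  [D.tag * -2 + 47]
24. n0.lim = 30  [D.hot + 25]
25. n0.lab = 17  [D.hot + 12]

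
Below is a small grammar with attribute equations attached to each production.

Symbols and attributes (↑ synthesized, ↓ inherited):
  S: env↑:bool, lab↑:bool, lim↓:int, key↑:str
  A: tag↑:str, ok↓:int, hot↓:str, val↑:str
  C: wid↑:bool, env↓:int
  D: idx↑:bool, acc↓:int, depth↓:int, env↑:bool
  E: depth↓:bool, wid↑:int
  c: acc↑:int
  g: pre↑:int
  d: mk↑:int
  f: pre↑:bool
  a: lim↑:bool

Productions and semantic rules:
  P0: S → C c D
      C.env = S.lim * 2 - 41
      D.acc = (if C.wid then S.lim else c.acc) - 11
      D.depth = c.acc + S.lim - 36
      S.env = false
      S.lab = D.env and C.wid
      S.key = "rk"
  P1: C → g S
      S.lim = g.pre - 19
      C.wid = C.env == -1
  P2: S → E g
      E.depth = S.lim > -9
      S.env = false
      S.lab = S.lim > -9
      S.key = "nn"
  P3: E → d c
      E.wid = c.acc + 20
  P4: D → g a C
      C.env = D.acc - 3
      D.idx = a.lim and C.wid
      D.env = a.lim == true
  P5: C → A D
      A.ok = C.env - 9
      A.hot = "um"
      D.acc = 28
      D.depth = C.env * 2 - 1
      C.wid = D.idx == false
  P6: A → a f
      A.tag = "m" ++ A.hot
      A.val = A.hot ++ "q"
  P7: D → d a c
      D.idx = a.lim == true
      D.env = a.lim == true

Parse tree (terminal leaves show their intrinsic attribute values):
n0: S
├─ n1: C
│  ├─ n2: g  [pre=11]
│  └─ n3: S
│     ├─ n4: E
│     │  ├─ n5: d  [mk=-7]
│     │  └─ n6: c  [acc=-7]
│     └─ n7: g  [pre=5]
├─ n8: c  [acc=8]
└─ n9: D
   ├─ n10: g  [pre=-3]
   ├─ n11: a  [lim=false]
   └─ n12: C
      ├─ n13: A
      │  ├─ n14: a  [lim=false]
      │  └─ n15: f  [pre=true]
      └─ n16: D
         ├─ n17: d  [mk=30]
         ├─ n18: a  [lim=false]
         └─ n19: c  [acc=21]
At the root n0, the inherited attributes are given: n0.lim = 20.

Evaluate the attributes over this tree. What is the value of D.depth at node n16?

1. n0.lim = 20  [given at root]
2. n1.env = -1  [S.lim * 2 - 41]
3. n2.pre = 11  [terminal]
4. n3.lim = -8  [g.pre - 19]
5. n4.depth = true  [S.lim > -9]
6. n5.mk = -7  [terminal]
7. n6.acc = -7  [terminal]
8. n4.wid = 13  [c.acc + 20]
9. n7.pre = 5  [terminal]
10. n3.env = false  [false]
11. n3.lab = true  [S.lim > -9]
12. n3.key = "nn"  ["nn"]
13. n1.wid = true  [C.env == -1]
14. n8.acc = 8  [terminal]
15. n9.acc = 9  [(if C.wid then S.lim else c.acc) - 11]
16. n9.depth = -8  [c.acc + S.lim - 36]
17. n10.pre = -3  [terminal]
18. n11.lim = false  [terminal]
19. n12.env = 6  [D.acc - 3]
20. n13.ok = -3  [C.env - 9]
21. n13.hot = "um"  ["um"]
22. n14.lim = false  [terminal]
23. n15.pre = true  [terminal]
24. n13.tag = "mum"  ["m" ++ A.hot]
25. n13.val = "umq"  [A.hot ++ "q"]
26. n16.acc = 28  [28]
27. n16.depth = 11  [C.env * 2 - 1]
28. n17.mk = 30  [terminal]
29. n18.lim = false  [terminal]
30. n19.acc = 21  [terminal]
31. n16.idx = false  [a.lim == true]
32. n16.env = false  [a.lim == true]
33. n12.wid = true  [D.idx == false]
34. n9.idx = false  [a.lim and C.wid]
35. n9.env = false  [a.lim == true]
36. n0.env = false  [false]
37. n0.lab = false  [D.env and C.wid]
38. n0.key = "rk"  ["rk"]

11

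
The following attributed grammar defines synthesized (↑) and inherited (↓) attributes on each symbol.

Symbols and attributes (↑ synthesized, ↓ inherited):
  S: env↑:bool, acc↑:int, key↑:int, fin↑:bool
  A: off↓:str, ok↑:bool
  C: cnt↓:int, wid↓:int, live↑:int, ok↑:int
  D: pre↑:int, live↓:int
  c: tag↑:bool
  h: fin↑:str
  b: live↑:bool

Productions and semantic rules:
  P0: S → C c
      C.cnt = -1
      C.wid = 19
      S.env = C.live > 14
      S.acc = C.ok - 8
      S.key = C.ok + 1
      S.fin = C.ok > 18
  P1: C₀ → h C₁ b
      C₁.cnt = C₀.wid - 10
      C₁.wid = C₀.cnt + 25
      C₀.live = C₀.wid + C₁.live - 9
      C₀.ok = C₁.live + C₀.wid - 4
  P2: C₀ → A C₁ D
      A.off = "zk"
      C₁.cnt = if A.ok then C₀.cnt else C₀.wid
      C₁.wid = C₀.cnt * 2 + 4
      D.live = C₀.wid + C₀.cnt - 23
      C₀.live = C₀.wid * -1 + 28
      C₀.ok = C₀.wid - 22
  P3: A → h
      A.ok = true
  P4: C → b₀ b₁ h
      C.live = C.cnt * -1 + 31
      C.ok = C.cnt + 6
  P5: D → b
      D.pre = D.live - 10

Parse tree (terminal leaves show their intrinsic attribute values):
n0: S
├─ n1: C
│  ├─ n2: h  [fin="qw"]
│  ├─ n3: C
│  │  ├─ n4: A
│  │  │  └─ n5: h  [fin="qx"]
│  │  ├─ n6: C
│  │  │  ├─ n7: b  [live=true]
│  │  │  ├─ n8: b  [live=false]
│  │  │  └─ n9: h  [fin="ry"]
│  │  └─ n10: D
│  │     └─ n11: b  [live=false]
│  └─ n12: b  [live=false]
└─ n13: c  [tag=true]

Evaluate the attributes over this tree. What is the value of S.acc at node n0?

11

1. n1.cnt = -1  [-1]
2. n1.wid = 19  [19]
3. n2.fin = "qw"  [terminal]
4. n3.cnt = 9  [C₀.wid - 10]
5. n3.wid = 24  [C₀.cnt + 25]
6. n4.off = "zk"  ["zk"]
7. n5.fin = "qx"  [terminal]
8. n4.ok = true  [true]
9. n6.cnt = 9  [if A.ok then C₀.cnt else C₀.wid]
10. n6.wid = 22  [C₀.cnt * 2 + 4]
11. n7.live = true  [terminal]
12. n8.live = false  [terminal]
13. n9.fin = "ry"  [terminal]
14. n6.live = 22  [C.cnt * -1 + 31]
15. n6.ok = 15  [C.cnt + 6]
16. n10.live = 10  [C₀.wid + C₀.cnt - 23]
17. n11.live = false  [terminal]
18. n10.pre = 0  [D.live - 10]
19. n3.live = 4  [C₀.wid * -1 + 28]
20. n3.ok = 2  [C₀.wid - 22]
21. n12.live = false  [terminal]
22. n1.live = 14  [C₀.wid + C₁.live - 9]
23. n1.ok = 19  [C₁.live + C₀.wid - 4]
24. n13.tag = true  [terminal]
25. n0.env = false  [C.live > 14]
26. n0.acc = 11  [C.ok - 8]
27. n0.key = 20  [C.ok + 1]
28. n0.fin = true  [C.ok > 18]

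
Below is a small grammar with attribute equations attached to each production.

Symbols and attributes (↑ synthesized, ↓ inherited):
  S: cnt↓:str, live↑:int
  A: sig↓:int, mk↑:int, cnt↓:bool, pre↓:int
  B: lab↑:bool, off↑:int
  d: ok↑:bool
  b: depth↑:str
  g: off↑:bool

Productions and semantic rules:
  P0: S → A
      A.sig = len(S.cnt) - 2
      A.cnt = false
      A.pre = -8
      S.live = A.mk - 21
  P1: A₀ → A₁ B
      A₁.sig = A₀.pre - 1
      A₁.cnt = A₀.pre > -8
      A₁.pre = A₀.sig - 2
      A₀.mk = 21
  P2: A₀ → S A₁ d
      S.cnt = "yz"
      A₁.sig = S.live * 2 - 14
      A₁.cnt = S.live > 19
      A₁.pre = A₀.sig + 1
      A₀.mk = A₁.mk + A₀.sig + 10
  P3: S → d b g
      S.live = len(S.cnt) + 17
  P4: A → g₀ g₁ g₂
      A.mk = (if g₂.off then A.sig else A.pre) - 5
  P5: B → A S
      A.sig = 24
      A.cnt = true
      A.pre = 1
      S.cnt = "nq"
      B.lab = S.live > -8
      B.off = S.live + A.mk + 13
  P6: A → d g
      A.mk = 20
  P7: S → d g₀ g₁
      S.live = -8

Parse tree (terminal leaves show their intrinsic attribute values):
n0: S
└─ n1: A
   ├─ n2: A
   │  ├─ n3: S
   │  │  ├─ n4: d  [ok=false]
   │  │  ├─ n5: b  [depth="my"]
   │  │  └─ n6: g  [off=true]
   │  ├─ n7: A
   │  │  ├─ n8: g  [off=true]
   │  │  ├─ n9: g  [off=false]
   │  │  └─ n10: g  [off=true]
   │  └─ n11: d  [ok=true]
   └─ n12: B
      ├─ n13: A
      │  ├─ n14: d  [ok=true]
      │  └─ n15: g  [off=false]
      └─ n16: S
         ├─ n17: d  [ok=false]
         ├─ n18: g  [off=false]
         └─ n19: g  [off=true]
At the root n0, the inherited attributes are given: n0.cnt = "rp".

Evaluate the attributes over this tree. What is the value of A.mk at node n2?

20

1. n0.cnt = "rp"  [given at root]
2. n1.sig = 0  [len(S.cnt) - 2]
3. n1.cnt = false  [false]
4. n1.pre = -8  [-8]
5. n2.sig = -9  [A₀.pre - 1]
6. n2.cnt = false  [A₀.pre > -8]
7. n2.pre = -2  [A₀.sig - 2]
8. n3.cnt = "yz"  ["yz"]
9. n4.ok = false  [terminal]
10. n5.depth = "my"  [terminal]
11. n6.off = true  [terminal]
12. n3.live = 19  [len(S.cnt) + 17]
13. n7.sig = 24  [S.live * 2 - 14]
14. n7.cnt = false  [S.live > 19]
15. n7.pre = -8  [A₀.sig + 1]
16. n8.off = true  [terminal]
17. n9.off = false  [terminal]
18. n10.off = true  [terminal]
19. n7.mk = 19  [(if g₂.off then A.sig else A.pre) - 5]
20. n11.ok = true  [terminal]
21. n2.mk = 20  [A₁.mk + A₀.sig + 10]
22. n13.sig = 24  [24]
23. n13.cnt = true  [true]
24. n13.pre = 1  [1]
25. n14.ok = true  [terminal]
26. n15.off = false  [terminal]
27. n13.mk = 20  [20]
28. n16.cnt = "nq"  ["nq"]
29. n17.ok = false  [terminal]
30. n18.off = false  [terminal]
31. n19.off = true  [terminal]
32. n16.live = -8  [-8]
33. n12.lab = false  [S.live > -8]
34. n12.off = 25  [S.live + A.mk + 13]
35. n1.mk = 21  [21]
36. n0.live = 0  [A.mk - 21]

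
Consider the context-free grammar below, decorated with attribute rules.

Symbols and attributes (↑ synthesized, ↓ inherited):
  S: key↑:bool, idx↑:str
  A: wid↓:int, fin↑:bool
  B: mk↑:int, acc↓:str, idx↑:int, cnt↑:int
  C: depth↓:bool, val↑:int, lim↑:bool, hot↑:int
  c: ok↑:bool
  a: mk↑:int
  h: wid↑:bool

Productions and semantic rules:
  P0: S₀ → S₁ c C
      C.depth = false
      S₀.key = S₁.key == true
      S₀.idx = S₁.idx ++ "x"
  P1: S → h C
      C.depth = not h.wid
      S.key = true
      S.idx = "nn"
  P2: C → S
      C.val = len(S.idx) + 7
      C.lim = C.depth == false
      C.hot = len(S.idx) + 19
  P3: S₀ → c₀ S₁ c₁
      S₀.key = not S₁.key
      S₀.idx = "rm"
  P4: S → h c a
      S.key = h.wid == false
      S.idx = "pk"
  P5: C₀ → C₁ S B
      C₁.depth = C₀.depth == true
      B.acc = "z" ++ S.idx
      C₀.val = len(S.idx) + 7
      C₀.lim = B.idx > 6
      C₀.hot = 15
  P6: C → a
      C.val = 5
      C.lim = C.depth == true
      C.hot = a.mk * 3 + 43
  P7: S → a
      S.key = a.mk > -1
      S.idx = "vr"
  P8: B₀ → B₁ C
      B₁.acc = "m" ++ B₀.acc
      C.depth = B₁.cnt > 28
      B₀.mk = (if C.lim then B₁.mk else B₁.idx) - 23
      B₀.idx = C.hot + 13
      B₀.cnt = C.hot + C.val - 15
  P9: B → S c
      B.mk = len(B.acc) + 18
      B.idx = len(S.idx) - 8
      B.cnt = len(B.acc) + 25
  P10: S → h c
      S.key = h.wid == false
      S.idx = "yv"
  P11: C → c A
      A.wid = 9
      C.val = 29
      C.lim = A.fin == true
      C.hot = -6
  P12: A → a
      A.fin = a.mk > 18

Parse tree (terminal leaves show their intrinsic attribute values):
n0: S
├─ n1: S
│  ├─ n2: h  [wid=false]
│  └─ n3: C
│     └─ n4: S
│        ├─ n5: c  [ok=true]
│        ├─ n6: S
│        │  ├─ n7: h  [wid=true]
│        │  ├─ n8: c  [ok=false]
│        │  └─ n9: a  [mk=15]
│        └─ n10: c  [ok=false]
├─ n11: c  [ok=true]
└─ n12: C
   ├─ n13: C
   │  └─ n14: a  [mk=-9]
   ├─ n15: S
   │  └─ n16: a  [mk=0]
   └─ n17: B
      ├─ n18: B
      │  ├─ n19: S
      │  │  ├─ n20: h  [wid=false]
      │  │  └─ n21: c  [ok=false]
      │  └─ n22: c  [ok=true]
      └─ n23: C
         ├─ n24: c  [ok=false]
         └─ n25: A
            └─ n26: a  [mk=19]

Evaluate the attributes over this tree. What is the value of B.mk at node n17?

-1

1. n2.wid = false  [terminal]
2. n3.depth = true  [not h.wid]
3. n5.ok = true  [terminal]
4. n7.wid = true  [terminal]
5. n8.ok = false  [terminal]
6. n9.mk = 15  [terminal]
7. n6.key = false  [h.wid == false]
8. n6.idx = "pk"  ["pk"]
9. n10.ok = false  [terminal]
10. n4.key = true  [not S₁.key]
11. n4.idx = "rm"  ["rm"]
12. n3.val = 9  [len(S.idx) + 7]
13. n3.lim = false  [C.depth == false]
14. n3.hot = 21  [len(S.idx) + 19]
15. n1.key = true  [true]
16. n1.idx = "nn"  ["nn"]
17. n11.ok = true  [terminal]
18. n12.depth = false  [false]
19. n13.depth = false  [C₀.depth == true]
20. n14.mk = -9  [terminal]
21. n13.val = 5  [5]
22. n13.lim = false  [C.depth == true]
23. n13.hot = 16  [a.mk * 3 + 43]
24. n16.mk = 0  [terminal]
25. n15.key = true  [a.mk > -1]
26. n15.idx = "vr"  ["vr"]
27. n17.acc = "zvr"  ["z" ++ S.idx]
28. n18.acc = "mzvr"  ["m" ++ B₀.acc]
29. n20.wid = false  [terminal]
30. n21.ok = false  [terminal]
31. n19.key = true  [h.wid == false]
32. n19.idx = "yv"  ["yv"]
33. n22.ok = true  [terminal]
34. n18.mk = 22  [len(B.acc) + 18]
35. n18.idx = -6  [len(S.idx) - 8]
36. n18.cnt = 29  [len(B.acc) + 25]
37. n23.depth = true  [B₁.cnt > 28]
38. n24.ok = false  [terminal]
39. n25.wid = 9  [9]
40. n26.mk = 19  [terminal]
41. n25.fin = true  [a.mk > 18]
42. n23.val = 29  [29]
43. n23.lim = true  [A.fin == true]
44. n23.hot = -6  [-6]
45. n17.mk = -1  [(if C.lim then B₁.mk else B₁.idx) - 23]
46. n17.idx = 7  [C.hot + 13]
47. n17.cnt = 8  [C.hot + C.val - 15]
48. n12.val = 9  [len(S.idx) + 7]
49. n12.lim = true  [B.idx > 6]
50. n12.hot = 15  [15]
51. n0.key = true  [S₁.key == true]
52. n0.idx = "nnx"  [S₁.idx ++ "x"]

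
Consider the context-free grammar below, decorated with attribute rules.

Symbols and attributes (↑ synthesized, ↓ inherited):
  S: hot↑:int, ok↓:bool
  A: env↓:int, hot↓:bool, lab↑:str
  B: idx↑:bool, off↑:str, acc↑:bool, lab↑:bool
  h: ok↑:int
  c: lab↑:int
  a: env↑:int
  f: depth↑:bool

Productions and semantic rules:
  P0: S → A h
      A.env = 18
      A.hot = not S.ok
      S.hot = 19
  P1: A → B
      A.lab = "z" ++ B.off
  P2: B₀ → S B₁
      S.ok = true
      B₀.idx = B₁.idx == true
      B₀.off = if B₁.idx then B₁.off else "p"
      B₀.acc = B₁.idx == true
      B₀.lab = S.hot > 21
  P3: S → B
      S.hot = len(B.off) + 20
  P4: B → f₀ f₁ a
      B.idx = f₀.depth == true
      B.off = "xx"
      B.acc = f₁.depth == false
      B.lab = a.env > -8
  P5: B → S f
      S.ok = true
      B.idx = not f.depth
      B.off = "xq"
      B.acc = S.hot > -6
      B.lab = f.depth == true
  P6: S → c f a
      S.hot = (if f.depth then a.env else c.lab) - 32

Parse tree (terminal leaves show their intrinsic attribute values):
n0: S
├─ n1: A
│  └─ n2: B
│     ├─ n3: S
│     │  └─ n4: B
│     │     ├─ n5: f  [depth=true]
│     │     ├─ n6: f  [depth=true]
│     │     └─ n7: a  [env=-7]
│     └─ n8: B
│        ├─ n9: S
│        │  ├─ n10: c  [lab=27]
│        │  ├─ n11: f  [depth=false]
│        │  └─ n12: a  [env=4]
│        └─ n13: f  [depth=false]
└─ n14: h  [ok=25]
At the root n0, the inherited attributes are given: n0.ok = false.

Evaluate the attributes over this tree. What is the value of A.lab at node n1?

"zxq"

1. n0.ok = false  [given at root]
2. n1.env = 18  [18]
3. n1.hot = true  [not S.ok]
4. n3.ok = true  [true]
5. n5.depth = true  [terminal]
6. n6.depth = true  [terminal]
7. n7.env = -7  [terminal]
8. n4.idx = true  [f₀.depth == true]
9. n4.off = "xx"  ["xx"]
10. n4.acc = false  [f₁.depth == false]
11. n4.lab = true  [a.env > -8]
12. n3.hot = 22  [len(B.off) + 20]
13. n9.ok = true  [true]
14. n10.lab = 27  [terminal]
15. n11.depth = false  [terminal]
16. n12.env = 4  [terminal]
17. n9.hot = -5  [(if f.depth then a.env else c.lab) - 32]
18. n13.depth = false  [terminal]
19. n8.idx = true  [not f.depth]
20. n8.off = "xq"  ["xq"]
21. n8.acc = true  [S.hot > -6]
22. n8.lab = false  [f.depth == true]
23. n2.idx = true  [B₁.idx == true]
24. n2.off = "xq"  [if B₁.idx then B₁.off else "p"]
25. n2.acc = true  [B₁.idx == true]
26. n2.lab = true  [S.hot > 21]
27. n1.lab = "zxq"  ["z" ++ B.off]
28. n14.ok = 25  [terminal]
29. n0.hot = 19  [19]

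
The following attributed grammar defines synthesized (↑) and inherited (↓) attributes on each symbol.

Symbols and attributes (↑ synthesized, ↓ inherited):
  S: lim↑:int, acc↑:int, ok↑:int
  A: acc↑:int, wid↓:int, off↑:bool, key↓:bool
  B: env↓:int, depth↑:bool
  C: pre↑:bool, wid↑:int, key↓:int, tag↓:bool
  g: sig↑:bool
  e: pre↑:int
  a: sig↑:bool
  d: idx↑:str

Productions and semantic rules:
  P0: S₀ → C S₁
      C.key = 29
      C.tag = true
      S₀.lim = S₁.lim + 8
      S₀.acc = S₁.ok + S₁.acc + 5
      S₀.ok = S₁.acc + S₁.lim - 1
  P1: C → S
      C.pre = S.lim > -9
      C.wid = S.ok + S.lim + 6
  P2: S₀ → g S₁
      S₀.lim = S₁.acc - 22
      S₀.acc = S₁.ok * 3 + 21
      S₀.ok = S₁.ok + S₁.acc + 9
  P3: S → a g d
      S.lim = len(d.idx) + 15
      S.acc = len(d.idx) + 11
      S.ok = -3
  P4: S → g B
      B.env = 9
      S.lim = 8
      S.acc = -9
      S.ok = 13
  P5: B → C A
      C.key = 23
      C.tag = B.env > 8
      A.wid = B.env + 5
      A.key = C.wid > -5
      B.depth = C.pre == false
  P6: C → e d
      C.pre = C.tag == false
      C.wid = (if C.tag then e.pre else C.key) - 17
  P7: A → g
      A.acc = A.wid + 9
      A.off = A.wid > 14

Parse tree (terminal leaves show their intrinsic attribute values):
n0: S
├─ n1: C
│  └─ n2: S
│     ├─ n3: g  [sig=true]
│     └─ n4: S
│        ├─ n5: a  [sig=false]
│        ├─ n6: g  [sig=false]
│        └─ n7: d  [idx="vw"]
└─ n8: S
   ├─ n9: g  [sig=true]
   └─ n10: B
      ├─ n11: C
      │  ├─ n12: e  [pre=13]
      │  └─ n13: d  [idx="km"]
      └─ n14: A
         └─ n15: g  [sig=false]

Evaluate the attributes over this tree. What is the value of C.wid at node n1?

16

1. n1.key = 29  [29]
2. n1.tag = true  [true]
3. n3.sig = true  [terminal]
4. n5.sig = false  [terminal]
5. n6.sig = false  [terminal]
6. n7.idx = "vw"  [terminal]
7. n4.lim = 17  [len(d.idx) + 15]
8. n4.acc = 13  [len(d.idx) + 11]
9. n4.ok = -3  [-3]
10. n2.lim = -9  [S₁.acc - 22]
11. n2.acc = 12  [S₁.ok * 3 + 21]
12. n2.ok = 19  [S₁.ok + S₁.acc + 9]
13. n1.pre = false  [S.lim > -9]
14. n1.wid = 16  [S.ok + S.lim + 6]
15. n9.sig = true  [terminal]
16. n10.env = 9  [9]
17. n11.key = 23  [23]
18. n11.tag = true  [B.env > 8]
19. n12.pre = 13  [terminal]
20. n13.idx = "km"  [terminal]
21. n11.pre = false  [C.tag == false]
22. n11.wid = -4  [(if C.tag then e.pre else C.key) - 17]
23. n14.wid = 14  [B.env + 5]
24. n14.key = true  [C.wid > -5]
25. n15.sig = false  [terminal]
26. n14.acc = 23  [A.wid + 9]
27. n14.off = false  [A.wid > 14]
28. n10.depth = true  [C.pre == false]
29. n8.lim = 8  [8]
30. n8.acc = -9  [-9]
31. n8.ok = 13  [13]
32. n0.lim = 16  [S₁.lim + 8]
33. n0.acc = 9  [S₁.ok + S₁.acc + 5]
34. n0.ok = -2  [S₁.acc + S₁.lim - 1]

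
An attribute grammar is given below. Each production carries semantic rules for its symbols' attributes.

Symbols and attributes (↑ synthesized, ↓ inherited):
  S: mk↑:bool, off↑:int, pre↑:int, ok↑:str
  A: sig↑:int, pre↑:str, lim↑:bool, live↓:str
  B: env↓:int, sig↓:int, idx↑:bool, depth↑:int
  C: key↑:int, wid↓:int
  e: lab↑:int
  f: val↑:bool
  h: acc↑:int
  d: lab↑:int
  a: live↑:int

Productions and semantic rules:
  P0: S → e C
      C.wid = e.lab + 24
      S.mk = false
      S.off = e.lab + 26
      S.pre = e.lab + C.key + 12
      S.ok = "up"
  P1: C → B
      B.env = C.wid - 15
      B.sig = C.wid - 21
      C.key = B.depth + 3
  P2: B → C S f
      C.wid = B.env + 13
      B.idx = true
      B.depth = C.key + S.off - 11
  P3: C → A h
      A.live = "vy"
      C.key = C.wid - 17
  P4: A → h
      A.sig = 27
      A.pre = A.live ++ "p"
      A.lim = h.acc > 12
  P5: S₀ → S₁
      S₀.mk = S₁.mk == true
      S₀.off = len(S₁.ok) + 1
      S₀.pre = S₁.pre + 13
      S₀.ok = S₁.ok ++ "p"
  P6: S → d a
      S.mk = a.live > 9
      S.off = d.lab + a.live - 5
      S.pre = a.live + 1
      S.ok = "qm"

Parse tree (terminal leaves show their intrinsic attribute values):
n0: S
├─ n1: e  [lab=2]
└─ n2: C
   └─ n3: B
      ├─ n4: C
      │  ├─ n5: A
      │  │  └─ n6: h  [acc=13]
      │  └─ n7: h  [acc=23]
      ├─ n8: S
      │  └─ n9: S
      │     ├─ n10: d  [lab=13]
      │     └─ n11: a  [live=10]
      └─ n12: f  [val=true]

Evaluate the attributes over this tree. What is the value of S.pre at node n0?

16

1. n1.lab = 2  [terminal]
2. n2.wid = 26  [e.lab + 24]
3. n3.env = 11  [C.wid - 15]
4. n3.sig = 5  [C.wid - 21]
5. n4.wid = 24  [B.env + 13]
6. n5.live = "vy"  ["vy"]
7. n6.acc = 13  [terminal]
8. n5.sig = 27  [27]
9. n5.pre = "vyp"  [A.live ++ "p"]
10. n5.lim = true  [h.acc > 12]
11. n7.acc = 23  [terminal]
12. n4.key = 7  [C.wid - 17]
13. n10.lab = 13  [terminal]
14. n11.live = 10  [terminal]
15. n9.mk = true  [a.live > 9]
16. n9.off = 18  [d.lab + a.live - 5]
17. n9.pre = 11  [a.live + 1]
18. n9.ok = "qm"  ["qm"]
19. n8.mk = true  [S₁.mk == true]
20. n8.off = 3  [len(S₁.ok) + 1]
21. n8.pre = 24  [S₁.pre + 13]
22. n8.ok = "qmp"  [S₁.ok ++ "p"]
23. n12.val = true  [terminal]
24. n3.idx = true  [true]
25. n3.depth = -1  [C.key + S.off - 11]
26. n2.key = 2  [B.depth + 3]
27. n0.mk = false  [false]
28. n0.off = 28  [e.lab + 26]
29. n0.pre = 16  [e.lab + C.key + 12]
30. n0.ok = "up"  ["up"]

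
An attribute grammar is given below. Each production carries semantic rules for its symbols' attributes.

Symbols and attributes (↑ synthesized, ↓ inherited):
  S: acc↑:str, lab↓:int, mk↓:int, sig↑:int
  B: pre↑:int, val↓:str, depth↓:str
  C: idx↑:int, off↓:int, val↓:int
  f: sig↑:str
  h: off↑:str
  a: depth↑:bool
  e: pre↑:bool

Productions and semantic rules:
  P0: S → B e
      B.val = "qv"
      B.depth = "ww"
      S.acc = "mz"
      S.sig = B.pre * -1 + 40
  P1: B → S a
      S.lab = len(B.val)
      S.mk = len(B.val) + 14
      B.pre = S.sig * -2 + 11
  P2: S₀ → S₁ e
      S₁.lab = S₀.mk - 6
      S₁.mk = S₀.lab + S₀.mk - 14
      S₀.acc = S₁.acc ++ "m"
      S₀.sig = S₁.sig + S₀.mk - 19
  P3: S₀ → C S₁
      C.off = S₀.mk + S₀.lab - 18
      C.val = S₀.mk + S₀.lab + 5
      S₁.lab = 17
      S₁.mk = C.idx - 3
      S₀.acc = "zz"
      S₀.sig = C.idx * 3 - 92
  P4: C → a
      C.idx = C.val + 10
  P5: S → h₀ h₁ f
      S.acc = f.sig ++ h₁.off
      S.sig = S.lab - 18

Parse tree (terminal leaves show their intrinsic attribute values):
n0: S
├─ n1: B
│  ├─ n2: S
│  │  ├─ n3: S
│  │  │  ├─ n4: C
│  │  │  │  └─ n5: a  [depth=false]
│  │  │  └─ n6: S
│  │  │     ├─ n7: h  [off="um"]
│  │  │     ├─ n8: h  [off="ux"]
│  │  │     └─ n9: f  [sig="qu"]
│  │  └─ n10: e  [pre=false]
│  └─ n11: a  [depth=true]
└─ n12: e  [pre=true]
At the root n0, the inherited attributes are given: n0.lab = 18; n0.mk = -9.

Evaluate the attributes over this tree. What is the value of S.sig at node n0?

13

1. n0.lab = 18  [given at root]
2. n0.mk = -9  [given at root]
3. n1.val = "qv"  ["qv"]
4. n1.depth = "ww"  ["ww"]
5. n2.lab = 2  [len(B.val)]
6. n2.mk = 16  [len(B.val) + 14]
7. n3.lab = 10  [S₀.mk - 6]
8. n3.mk = 4  [S₀.lab + S₀.mk - 14]
9. n4.off = -4  [S₀.mk + S₀.lab - 18]
10. n4.val = 19  [S₀.mk + S₀.lab + 5]
11. n5.depth = false  [terminal]
12. n4.idx = 29  [C.val + 10]
13. n6.lab = 17  [17]
14. n6.mk = 26  [C.idx - 3]
15. n7.off = "um"  [terminal]
16. n8.off = "ux"  [terminal]
17. n9.sig = "qu"  [terminal]
18. n6.acc = "quux"  [f.sig ++ h₁.off]
19. n6.sig = -1  [S.lab - 18]
20. n3.acc = "zz"  ["zz"]
21. n3.sig = -5  [C.idx * 3 - 92]
22. n10.pre = false  [terminal]
23. n2.acc = "zzm"  [S₁.acc ++ "m"]
24. n2.sig = -8  [S₁.sig + S₀.mk - 19]
25. n11.depth = true  [terminal]
26. n1.pre = 27  [S.sig * -2 + 11]
27. n12.pre = true  [terminal]
28. n0.acc = "mz"  ["mz"]
29. n0.sig = 13  [B.pre * -1 + 40]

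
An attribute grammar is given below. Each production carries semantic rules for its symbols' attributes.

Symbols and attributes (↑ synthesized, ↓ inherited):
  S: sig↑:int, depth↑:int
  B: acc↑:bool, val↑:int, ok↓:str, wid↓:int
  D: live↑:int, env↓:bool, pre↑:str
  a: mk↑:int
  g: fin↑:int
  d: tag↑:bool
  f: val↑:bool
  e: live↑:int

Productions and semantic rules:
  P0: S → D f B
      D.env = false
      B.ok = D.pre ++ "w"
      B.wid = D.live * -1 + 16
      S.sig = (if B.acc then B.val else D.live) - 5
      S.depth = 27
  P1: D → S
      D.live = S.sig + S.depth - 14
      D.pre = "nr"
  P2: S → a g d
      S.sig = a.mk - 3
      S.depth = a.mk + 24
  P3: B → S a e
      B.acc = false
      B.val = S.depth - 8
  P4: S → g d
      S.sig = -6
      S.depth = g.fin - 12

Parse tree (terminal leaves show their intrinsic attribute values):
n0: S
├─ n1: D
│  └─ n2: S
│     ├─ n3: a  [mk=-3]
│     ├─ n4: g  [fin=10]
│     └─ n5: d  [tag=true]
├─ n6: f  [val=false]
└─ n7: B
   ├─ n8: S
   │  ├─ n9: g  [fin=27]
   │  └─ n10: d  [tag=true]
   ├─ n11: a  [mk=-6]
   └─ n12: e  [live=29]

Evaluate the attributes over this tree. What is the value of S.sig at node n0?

-4

1. n1.env = false  [false]
2. n3.mk = -3  [terminal]
3. n4.fin = 10  [terminal]
4. n5.tag = true  [terminal]
5. n2.sig = -6  [a.mk - 3]
6. n2.depth = 21  [a.mk + 24]
7. n1.live = 1  [S.sig + S.depth - 14]
8. n1.pre = "nr"  ["nr"]
9. n6.val = false  [terminal]
10. n7.ok = "nrw"  [D.pre ++ "w"]
11. n7.wid = 15  [D.live * -1 + 16]
12. n9.fin = 27  [terminal]
13. n10.tag = true  [terminal]
14. n8.sig = -6  [-6]
15. n8.depth = 15  [g.fin - 12]
16. n11.mk = -6  [terminal]
17. n12.live = 29  [terminal]
18. n7.acc = false  [false]
19. n7.val = 7  [S.depth - 8]
20. n0.sig = -4  [(if B.acc then B.val else D.live) - 5]
21. n0.depth = 27  [27]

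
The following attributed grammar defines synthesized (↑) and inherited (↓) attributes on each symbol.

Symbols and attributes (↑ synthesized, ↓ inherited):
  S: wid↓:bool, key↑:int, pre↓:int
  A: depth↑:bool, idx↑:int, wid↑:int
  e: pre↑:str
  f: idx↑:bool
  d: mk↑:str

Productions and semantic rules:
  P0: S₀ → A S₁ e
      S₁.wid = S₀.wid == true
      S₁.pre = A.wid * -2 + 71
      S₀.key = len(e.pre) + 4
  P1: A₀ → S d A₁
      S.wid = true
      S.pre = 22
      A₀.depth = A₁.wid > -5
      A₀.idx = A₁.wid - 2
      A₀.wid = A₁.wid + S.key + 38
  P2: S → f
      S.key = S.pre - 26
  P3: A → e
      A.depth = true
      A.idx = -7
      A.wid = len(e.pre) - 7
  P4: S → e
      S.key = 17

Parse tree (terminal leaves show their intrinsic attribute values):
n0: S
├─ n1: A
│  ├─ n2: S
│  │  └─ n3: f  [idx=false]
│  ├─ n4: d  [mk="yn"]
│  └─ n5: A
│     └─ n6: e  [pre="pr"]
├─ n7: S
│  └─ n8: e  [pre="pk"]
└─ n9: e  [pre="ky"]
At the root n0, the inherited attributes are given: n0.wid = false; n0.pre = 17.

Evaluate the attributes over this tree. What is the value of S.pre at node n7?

1. n0.wid = false  [given at root]
2. n0.pre = 17  [given at root]
3. n2.wid = true  [true]
4. n2.pre = 22  [22]
5. n3.idx = false  [terminal]
6. n2.key = -4  [S.pre - 26]
7. n4.mk = "yn"  [terminal]
8. n6.pre = "pr"  [terminal]
9. n5.depth = true  [true]
10. n5.idx = -7  [-7]
11. n5.wid = -5  [len(e.pre) - 7]
12. n1.depth = false  [A₁.wid > -5]
13. n1.idx = -7  [A₁.wid - 2]
14. n1.wid = 29  [A₁.wid + S.key + 38]
15. n7.wid = false  [S₀.wid == true]
16. n7.pre = 13  [A.wid * -2 + 71]
17. n8.pre = "pk"  [terminal]
18. n7.key = 17  [17]
19. n9.pre = "ky"  [terminal]
20. n0.key = 6  [len(e.pre) + 4]

13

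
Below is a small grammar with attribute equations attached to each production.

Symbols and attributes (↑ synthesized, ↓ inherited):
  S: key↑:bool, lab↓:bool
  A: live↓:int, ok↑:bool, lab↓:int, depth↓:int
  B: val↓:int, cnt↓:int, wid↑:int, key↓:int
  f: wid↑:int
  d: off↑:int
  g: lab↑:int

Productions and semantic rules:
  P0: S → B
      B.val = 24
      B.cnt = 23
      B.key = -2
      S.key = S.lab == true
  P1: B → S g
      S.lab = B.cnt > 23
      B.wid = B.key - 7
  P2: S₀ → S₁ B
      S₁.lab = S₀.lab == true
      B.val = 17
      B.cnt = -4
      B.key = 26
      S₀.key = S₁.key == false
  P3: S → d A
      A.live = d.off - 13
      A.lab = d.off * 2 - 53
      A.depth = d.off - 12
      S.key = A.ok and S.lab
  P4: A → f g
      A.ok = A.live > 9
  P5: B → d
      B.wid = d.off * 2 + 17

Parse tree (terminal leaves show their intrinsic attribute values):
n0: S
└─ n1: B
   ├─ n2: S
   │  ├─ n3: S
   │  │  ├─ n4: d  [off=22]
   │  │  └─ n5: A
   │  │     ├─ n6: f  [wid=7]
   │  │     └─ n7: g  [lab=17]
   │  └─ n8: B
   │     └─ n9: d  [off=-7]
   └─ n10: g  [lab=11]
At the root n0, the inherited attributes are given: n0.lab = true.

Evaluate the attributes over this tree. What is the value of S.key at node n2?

true

1. n0.lab = true  [given at root]
2. n1.val = 24  [24]
3. n1.cnt = 23  [23]
4. n1.key = -2  [-2]
5. n2.lab = false  [B.cnt > 23]
6. n3.lab = false  [S₀.lab == true]
7. n4.off = 22  [terminal]
8. n5.live = 9  [d.off - 13]
9. n5.lab = -9  [d.off * 2 - 53]
10. n5.depth = 10  [d.off - 12]
11. n6.wid = 7  [terminal]
12. n7.lab = 17  [terminal]
13. n5.ok = false  [A.live > 9]
14. n3.key = false  [A.ok and S.lab]
15. n8.val = 17  [17]
16. n8.cnt = -4  [-4]
17. n8.key = 26  [26]
18. n9.off = -7  [terminal]
19. n8.wid = 3  [d.off * 2 + 17]
20. n2.key = true  [S₁.key == false]
21. n10.lab = 11  [terminal]
22. n1.wid = -9  [B.key - 7]
23. n0.key = true  [S.lab == true]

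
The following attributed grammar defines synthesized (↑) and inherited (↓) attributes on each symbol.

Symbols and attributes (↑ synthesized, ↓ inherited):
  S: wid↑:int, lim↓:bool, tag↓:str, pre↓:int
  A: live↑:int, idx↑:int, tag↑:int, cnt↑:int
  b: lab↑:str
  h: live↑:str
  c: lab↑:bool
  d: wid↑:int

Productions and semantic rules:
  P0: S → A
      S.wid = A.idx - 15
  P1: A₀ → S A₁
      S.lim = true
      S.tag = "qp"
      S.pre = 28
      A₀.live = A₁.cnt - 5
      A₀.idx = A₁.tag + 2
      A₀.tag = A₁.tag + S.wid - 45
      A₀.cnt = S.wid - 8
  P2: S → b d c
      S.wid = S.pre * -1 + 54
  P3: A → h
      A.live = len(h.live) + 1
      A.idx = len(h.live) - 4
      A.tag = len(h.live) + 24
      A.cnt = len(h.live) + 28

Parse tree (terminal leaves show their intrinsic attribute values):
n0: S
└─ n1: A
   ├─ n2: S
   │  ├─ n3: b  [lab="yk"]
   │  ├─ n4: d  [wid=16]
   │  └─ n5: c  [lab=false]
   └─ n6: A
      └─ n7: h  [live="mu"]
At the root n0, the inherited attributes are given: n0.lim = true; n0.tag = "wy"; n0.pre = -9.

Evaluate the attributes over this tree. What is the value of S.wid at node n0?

13

1. n0.lim = true  [given at root]
2. n0.tag = "wy"  [given at root]
3. n0.pre = -9  [given at root]
4. n2.lim = true  [true]
5. n2.tag = "qp"  ["qp"]
6. n2.pre = 28  [28]
7. n3.lab = "yk"  [terminal]
8. n4.wid = 16  [terminal]
9. n5.lab = false  [terminal]
10. n2.wid = 26  [S.pre * -1 + 54]
11. n7.live = "mu"  [terminal]
12. n6.live = 3  [len(h.live) + 1]
13. n6.idx = -2  [len(h.live) - 4]
14. n6.tag = 26  [len(h.live) + 24]
15. n6.cnt = 30  [len(h.live) + 28]
16. n1.live = 25  [A₁.cnt - 5]
17. n1.idx = 28  [A₁.tag + 2]
18. n1.tag = 7  [A₁.tag + S.wid - 45]
19. n1.cnt = 18  [S.wid - 8]
20. n0.wid = 13  [A.idx - 15]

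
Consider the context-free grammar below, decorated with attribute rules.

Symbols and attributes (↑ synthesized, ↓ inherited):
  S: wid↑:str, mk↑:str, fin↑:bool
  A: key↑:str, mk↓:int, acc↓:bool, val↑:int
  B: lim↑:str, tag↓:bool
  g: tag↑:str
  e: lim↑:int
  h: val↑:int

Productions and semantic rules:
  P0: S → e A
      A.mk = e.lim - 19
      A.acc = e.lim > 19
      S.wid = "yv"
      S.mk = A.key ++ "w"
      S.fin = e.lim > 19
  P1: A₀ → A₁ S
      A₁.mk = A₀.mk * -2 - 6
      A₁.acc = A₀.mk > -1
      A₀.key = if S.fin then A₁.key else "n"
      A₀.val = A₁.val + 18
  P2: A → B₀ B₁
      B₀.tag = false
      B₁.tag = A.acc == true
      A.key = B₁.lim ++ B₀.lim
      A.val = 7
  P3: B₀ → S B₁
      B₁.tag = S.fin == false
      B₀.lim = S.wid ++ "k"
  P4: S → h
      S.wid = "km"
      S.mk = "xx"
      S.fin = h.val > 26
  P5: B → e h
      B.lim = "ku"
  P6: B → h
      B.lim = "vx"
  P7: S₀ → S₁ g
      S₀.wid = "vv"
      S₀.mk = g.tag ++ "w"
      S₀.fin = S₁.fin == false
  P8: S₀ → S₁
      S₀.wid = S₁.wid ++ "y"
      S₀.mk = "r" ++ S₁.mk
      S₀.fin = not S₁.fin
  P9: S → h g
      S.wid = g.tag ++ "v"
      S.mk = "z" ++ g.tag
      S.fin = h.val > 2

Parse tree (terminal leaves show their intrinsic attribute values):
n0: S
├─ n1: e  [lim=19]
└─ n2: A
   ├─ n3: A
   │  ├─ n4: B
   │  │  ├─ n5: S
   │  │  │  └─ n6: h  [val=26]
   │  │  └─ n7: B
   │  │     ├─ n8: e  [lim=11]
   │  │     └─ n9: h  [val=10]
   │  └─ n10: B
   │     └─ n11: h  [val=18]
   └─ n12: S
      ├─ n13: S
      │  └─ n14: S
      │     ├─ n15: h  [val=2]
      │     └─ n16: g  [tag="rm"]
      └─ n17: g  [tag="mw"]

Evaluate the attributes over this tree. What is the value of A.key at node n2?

"n"

1. n1.lim = 19  [terminal]
2. n2.mk = 0  [e.lim - 19]
3. n2.acc = false  [e.lim > 19]
4. n3.mk = -6  [A₀.mk * -2 - 6]
5. n3.acc = true  [A₀.mk > -1]
6. n4.tag = false  [false]
7. n6.val = 26  [terminal]
8. n5.wid = "km"  ["km"]
9. n5.mk = "xx"  ["xx"]
10. n5.fin = false  [h.val > 26]
11. n7.tag = true  [S.fin == false]
12. n8.lim = 11  [terminal]
13. n9.val = 10  [terminal]
14. n7.lim = "ku"  ["ku"]
15. n4.lim = "kmk"  [S.wid ++ "k"]
16. n10.tag = true  [A.acc == true]
17. n11.val = 18  [terminal]
18. n10.lim = "vx"  ["vx"]
19. n3.key = "vxkmk"  [B₁.lim ++ B₀.lim]
20. n3.val = 7  [7]
21. n15.val = 2  [terminal]
22. n16.tag = "rm"  [terminal]
23. n14.wid = "rmv"  [g.tag ++ "v"]
24. n14.mk = "zrm"  ["z" ++ g.tag]
25. n14.fin = false  [h.val > 2]
26. n13.wid = "rmvy"  [S₁.wid ++ "y"]
27. n13.mk = "rzrm"  ["r" ++ S₁.mk]
28. n13.fin = true  [not S₁.fin]
29. n17.tag = "mw"  [terminal]
30. n12.wid = "vv"  ["vv"]
31. n12.mk = "mww"  [g.tag ++ "w"]
32. n12.fin = false  [S₁.fin == false]
33. n2.key = "n"  [if S.fin then A₁.key else "n"]
34. n2.val = 25  [A₁.val + 18]
35. n0.wid = "yv"  ["yv"]
36. n0.mk = "nw"  [A.key ++ "w"]
37. n0.fin = false  [e.lim > 19]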